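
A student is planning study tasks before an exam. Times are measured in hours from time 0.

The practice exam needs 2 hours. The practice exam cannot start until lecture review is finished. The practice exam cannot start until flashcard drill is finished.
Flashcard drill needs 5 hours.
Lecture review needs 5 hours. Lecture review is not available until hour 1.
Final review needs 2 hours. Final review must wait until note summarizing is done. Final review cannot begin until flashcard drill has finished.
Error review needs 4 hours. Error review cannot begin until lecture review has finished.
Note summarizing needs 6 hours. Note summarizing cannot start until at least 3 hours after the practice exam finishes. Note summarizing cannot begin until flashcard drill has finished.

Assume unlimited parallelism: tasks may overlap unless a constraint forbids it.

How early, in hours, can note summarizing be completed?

Flashcard drill has no prerequisites, so it starts at hour 0 and finishes at hour 5.
After its own release at hour 1, lecture review can start at hour 1 and finishes at hour 6.
For the practice exam: lecture review (finishes hour 6); flashcard drill (finishes hour 5). Taking the maximum gives a start of hour 6, and it finishes at 6 + 2 = hour 8.
Note summarizing has to wait for the practice exam (finishes hour 8, plus 3-hour gap → hour 11); flashcard drill (finishes hour 5). The latest of these is hour 11, so note summarizing runs hour 11 to 11 + 6 = hour 17.

17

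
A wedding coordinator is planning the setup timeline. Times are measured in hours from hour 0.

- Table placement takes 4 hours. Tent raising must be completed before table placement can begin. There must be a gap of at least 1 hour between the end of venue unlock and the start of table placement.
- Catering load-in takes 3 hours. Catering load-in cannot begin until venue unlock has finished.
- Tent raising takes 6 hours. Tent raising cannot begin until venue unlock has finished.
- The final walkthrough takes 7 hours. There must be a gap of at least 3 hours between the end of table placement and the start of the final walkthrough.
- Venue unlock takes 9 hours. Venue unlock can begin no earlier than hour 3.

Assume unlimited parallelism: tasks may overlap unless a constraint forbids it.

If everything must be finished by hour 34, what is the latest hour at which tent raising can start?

14

The final walkthrough has no dependents, so it just needs to finish by hour 34. Starting by 34 − 7 = hour 27 achieves that.
Since the final walkthrough (must start by hour 27, minus 3-hour gap → hour 24) depends on it, table placement must finish by hour 24. Backing off its 4-hour duration gives a latest start of hour 20.
Tent raising feeds into table placement (must start by hour 20); so tent raising must finish by hour 20 and therefore start by hour 14.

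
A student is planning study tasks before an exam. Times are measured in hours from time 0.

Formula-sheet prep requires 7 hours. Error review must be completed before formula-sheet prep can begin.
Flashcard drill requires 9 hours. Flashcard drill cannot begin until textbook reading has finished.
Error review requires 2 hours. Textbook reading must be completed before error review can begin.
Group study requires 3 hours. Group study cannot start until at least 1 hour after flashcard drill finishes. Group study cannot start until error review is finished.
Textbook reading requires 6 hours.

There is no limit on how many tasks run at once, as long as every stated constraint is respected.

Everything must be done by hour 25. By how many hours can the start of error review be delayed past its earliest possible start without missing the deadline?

10

Nothing blocks textbook reading, so it runs from hour 0 to hour 6.
Error review cannot begin until textbook reading (finishes hour 6). It runs from hour 6 to 6 + 2 = hour 8.

Working backward from the deadline:
Group study has no dependents, so it just needs to finish by hour 25. Starting by 25 − 3 = hour 22 achieves that.
Formula-sheet prep has no dependents, so it just needs to finish by hour 25. Starting by 25 − 7 = hour 18 achieves that.
Error review has several dependents: group study (must start by hour 22); formula-sheet prep (must start by hour 18). The earliest of those limits is hour 18, so error review must start by 18 − 2 = hour 16.
So error review can start as early as hour 6 and as late as hour 16, giving 16 − 6 = 10 hours of slack.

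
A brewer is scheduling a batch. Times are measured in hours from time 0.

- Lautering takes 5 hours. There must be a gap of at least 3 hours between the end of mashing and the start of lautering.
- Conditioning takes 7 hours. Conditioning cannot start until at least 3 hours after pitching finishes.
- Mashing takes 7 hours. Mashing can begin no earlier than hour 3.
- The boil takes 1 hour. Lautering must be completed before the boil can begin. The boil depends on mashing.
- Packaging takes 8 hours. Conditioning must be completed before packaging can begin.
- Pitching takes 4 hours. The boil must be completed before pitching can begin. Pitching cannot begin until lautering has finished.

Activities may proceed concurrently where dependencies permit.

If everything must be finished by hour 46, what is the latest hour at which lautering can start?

18

Packaging must finish by hour 46; it takes 8 hours, so it must start by 46 − 8 = hour 38.
Conditioning has to be done before packaging (must start by hour 38). That means finishing by hour 38, i.e. starting by 38 − 7 = hour 31.
Pitching has to be done before conditioning (must start by hour 31, minus 3-hour gap → hour 28). That means finishing by hour 28, i.e. starting by 28 − 4 = hour 24.
The boil must finish before pitching (must start by hour 24). With a 1-hour duration, the boil must start by 24 − 1 = hour 23.
For lautering: the boil (must start by hour 23); pitching (must start by hour 24). The most restrictive is hour 23; with a 5-hour duration, lautering must start by hour 18.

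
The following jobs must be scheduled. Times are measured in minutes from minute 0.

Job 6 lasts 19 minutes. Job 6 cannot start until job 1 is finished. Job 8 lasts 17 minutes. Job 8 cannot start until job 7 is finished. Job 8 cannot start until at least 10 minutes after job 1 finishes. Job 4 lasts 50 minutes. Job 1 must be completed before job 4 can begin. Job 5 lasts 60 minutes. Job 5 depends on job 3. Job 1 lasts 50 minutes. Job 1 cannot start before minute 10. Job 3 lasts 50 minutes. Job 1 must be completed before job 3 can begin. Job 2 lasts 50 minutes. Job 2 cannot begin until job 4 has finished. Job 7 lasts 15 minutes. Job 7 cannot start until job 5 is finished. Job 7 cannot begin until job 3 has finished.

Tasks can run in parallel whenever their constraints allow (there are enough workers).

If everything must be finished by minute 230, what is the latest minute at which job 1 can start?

38

Job 8 must finish by minute 230; it takes 17 minutes, so it must start by 230 − 17 = minute 213.
Job 7 must finish before job 8 (must start by minute 213). With a 15-minute duration, job 7 must start by 213 − 15 = minute 198.
Job 5 must finish before job 7 (must start by minute 198). With a 60-minute duration, job 5 must start by 198 − 60 = minute 138.
Job 3 must finish in time for job 5 (must start by minute 138); job 7 (must start by minute 198). The tightest is minute 138, so job 3 must start by 138 − 50 = minute 88.
Job 2 must finish by minute 230; it takes 50 minutes, so it must start by 230 − 50 = minute 180.
Job 4 must finish before job 2 (must start by minute 180). With a 50-minute duration, job 4 must start by 180 − 50 = minute 130.
Job 6 has no dependents, so it just needs to finish by minute 230. Starting by 230 − 19 = minute 211 achieves that.
Job 1 feeds job 3 (must start by minute 88); job 4 (must start by minute 130); job 6 (must start by minute 211); job 8 (must start by minute 213, minus 10-minute gap → minute 203). Taking the minimum, job 1 must finish by minute 88 and start by 88 − 50 = minute 38.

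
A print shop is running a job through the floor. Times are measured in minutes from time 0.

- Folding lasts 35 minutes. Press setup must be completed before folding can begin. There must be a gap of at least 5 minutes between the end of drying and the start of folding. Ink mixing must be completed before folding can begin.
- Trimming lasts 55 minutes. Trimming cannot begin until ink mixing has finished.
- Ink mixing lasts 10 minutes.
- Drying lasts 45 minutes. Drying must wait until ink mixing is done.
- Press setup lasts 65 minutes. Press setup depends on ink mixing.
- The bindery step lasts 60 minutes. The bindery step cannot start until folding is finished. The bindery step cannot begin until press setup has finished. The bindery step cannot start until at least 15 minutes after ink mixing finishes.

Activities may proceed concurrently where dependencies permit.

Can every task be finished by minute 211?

Ink mixing has no prerequisites, so it starts at minute 0 and finishes at minute 10.
After ink mixing (finishes minute 10), trimming can start at minute 10 and finishes at minute 65.
Drying cannot begin until ink mixing (finishes minute 10). It runs from minute 10 to 10 + 45 = minute 55.
Press setup cannot begin until ink mixing (finishes minute 10). It runs from minute 10 to 10 + 65 = minute 75.
Folding has to wait for press setup (finishes minute 75); drying (finishes minute 55, plus 5-minute gap → minute 60); ink mixing (finishes minute 10). The latest of these is minute 75, so folding runs minute 75 to 75 + 35 = minute 110.
The bindery step has to wait for folding (finishes minute 110); press setup (finishes minute 75); ink mixing (finishes minute 10, plus 15-minute gap → minute 25). The latest of these is minute 110, so the bindery step runs minute 110 to 110 + 60 = minute 170.
Every task is finished by minute 170, which is no later than the deadline of 211, so the schedule is feasible.

Yes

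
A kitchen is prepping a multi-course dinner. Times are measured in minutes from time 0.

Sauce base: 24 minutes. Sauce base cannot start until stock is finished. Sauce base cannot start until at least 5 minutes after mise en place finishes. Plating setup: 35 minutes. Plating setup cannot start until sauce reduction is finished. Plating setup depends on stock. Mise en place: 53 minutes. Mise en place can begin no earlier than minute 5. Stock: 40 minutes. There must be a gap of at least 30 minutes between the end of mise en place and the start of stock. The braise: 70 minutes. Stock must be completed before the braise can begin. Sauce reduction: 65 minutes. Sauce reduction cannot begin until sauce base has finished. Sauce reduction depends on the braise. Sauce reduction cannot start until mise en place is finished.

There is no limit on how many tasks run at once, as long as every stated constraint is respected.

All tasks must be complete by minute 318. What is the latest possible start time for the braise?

To finish by minute 318, plating setup (duration 35) must start no later than minute 283.
Sauce reduction feeds into plating setup (must start by minute 283); so sauce reduction must finish by minute 283 and therefore start by minute 218.
Since sauce reduction (must start by minute 218) depends on it, the braise must finish by minute 218. Backing off its 70-minute duration gives a latest start of minute 148.

148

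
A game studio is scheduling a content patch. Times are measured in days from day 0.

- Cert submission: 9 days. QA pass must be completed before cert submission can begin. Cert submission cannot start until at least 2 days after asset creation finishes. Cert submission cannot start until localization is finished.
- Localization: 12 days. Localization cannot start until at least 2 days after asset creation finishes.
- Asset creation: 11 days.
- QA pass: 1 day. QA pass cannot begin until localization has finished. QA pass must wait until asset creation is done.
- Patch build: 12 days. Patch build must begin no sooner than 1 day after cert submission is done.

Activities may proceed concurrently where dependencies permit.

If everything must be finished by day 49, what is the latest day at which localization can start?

Patch build has no dependents, so it just needs to finish by day 49. Starting by 49 − 12 = day 37 achieves that.
Cert submission must finish before patch build (must start by day 37, minus 1-day gap → day 36). With a 9-day duration, cert submission must start by 36 − 9 = day 27.
QA pass has to be done before cert submission (must start by day 27). That means finishing by day 27, i.e. starting by 27 − 1 = day 26.
For localization: QA pass (must start by day 26); cert submission (must start by day 27). The most restrictive is day 26; with a 12-day duration, localization must start by day 14.

14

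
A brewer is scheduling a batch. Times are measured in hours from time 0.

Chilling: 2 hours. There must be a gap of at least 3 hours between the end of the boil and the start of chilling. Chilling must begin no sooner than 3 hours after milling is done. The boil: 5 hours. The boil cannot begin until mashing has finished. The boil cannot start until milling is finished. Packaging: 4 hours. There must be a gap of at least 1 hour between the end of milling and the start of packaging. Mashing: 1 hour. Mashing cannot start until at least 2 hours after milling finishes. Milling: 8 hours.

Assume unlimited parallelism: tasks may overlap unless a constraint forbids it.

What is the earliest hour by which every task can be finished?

21

Milling can start immediately at hour 0; it finishes at hour 8.
Packaging waits on milling (finishes hour 8, plus 1-hour gap → hour 9), so it starts at hour 9 and finishes at 9 + 4 = hour 13.
Mashing waits on milling (finishes hour 8, plus 2-hour gap → hour 10), so it starts at hour 10 and finishes at 10 + 1 = hour 11.
The boil needs all of mashing (finishes hour 11); milling (finishes hour 8). That puts its earliest start at hour 11; it finishes at 11 + 5 = hour 16.
Chilling cannot start until the boil (finishes hour 16, plus 3-hour gap → hour 19); milling (finishes hour 8, plus 3-hour gap → hour 11). The controlling bound is hour 19, so chilling finishes at 19 + 2 = hour 21.
All tasks are finished once the last one completes. Finish times: Milling at 8, Mashing at 11, The boil at 16, Chilling at 21, Packaging at 13. The latest is hour 21.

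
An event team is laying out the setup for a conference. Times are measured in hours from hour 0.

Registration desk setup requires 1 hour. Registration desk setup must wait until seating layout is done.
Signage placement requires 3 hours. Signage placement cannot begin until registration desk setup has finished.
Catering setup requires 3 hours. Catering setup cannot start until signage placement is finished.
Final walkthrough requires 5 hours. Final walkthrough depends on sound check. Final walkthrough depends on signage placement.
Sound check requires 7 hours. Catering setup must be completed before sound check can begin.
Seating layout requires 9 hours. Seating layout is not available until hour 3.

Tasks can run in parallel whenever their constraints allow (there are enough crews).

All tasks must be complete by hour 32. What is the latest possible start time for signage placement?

Nothing follows final walkthrough; the deadline of hour 32 is its only limit. It must start by 32 − 5 = hour 27.
Sound check feeds into final walkthrough (must start by hour 27); so sound check must finish by hour 27 and therefore start by hour 20.
Catering setup feeds into sound check (must start by hour 20); so catering setup must finish by hour 20 and therefore start by hour 17.
Signage placement has several dependents: catering setup (must start by hour 17); final walkthrough (must start by hour 27). The earliest of those limits is hour 17, so signage placement must start by 17 − 3 = hour 14.

14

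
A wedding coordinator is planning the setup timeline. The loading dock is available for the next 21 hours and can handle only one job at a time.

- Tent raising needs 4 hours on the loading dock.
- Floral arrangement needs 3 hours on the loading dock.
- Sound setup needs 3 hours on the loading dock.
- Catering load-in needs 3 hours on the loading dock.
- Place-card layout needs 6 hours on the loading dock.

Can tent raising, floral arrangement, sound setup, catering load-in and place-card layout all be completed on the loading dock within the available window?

Running back to back, the jobs need 4 + 3 + 3 + 3 + 6 = 19 hours on the loading dock.
Since 19 ≤ 21, they fit within the window.

Yes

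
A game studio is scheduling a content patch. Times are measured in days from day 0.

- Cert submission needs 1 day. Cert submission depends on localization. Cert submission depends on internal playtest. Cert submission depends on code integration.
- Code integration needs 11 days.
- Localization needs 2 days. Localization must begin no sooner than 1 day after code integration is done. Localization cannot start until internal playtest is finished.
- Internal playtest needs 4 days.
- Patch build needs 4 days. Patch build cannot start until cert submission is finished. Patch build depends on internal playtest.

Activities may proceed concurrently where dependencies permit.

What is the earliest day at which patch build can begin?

15

Internal playtest has no prerequisites, so it starts at day 0 and finishes at day 4.
Code integration can start immediately at day 0; it finishes at day 11.
Localization cannot start until code integration (finishes day 11, plus 1-day gap → day 12); internal playtest (finishes day 4). The controlling bound is day 12, so localization finishes at 12 + 2 = day 14.
Cert submission needs all of localization (finishes day 14); internal playtest (finishes day 4); code integration (finishes day 11). That puts its earliest start at day 14; it finishes at 14 + 1 = day 15.
Patch build waits on cert submission (finishes day 15); internal playtest (finishes day 4). The latest of these is day 15, which is the earliest patch build can start.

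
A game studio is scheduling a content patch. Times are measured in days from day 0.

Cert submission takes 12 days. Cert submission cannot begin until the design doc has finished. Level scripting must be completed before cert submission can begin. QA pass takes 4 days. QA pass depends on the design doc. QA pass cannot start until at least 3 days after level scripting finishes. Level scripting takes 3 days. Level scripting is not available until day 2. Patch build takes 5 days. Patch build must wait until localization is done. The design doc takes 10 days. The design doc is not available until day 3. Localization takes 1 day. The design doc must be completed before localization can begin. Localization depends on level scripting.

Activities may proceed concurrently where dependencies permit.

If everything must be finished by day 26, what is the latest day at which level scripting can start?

11

To finish by day 26, patch build (duration 5) must start no later than day 21.
Since patch build (must start by day 21) depends on it, localization must finish by day 21. Backing off its 1-day duration gives a latest start of day 20.
Nothing follows QA pass; the deadline of day 26 is its only limit. It must start by 26 − 4 = day 22.
To finish by day 26, cert submission (duration 12) must start no later than day 14.
For level scripting: localization (must start by day 20); QA pass (must start by day 22, minus 3-day gap → day 19); cert submission (must start by day 14). The most restrictive is day 14; with a 3-day duration, level scripting must start by day 11.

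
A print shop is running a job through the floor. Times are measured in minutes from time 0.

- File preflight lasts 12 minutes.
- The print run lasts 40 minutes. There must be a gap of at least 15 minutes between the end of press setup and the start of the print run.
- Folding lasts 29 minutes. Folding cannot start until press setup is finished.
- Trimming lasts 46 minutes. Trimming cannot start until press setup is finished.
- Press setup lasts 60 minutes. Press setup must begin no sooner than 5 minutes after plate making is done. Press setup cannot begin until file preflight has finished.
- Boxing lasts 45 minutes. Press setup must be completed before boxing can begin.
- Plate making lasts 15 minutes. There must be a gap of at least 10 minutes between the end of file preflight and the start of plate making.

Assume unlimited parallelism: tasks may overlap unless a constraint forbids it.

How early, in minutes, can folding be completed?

131

Nothing blocks file preflight, so it runs from minute 0 to minute 12.
Plate making cannot begin until file preflight (finishes minute 12, plus 10-minute gap → minute 22). It runs from minute 22 to 22 + 15 = minute 37.
Press setup cannot start until plate making (finishes minute 37, plus 5-minute gap → minute 42); file preflight (finishes minute 12). The controlling bound is minute 42, so press setup finishes at 42 + 60 = minute 102.
Folding cannot begin until press setup (finishes minute 102). It runs from minute 102 to 102 + 29 = minute 131.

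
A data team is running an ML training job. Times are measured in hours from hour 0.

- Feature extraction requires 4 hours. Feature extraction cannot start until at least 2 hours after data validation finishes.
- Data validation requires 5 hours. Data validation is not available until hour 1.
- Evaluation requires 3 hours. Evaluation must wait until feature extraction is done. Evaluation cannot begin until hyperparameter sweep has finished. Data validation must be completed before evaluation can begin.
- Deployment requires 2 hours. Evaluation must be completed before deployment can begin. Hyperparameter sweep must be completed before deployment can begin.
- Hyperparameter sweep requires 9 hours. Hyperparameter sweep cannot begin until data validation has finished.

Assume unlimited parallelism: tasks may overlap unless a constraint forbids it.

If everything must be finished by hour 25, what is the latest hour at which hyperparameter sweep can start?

Deployment must finish by hour 25; it takes 2 hours, so it must start by 25 − 2 = hour 23.
Evaluation feeds into deployment (must start by hour 23); so evaluation must finish by hour 23 and therefore start by hour 20.
Hyperparameter sweep must finish in time for evaluation (must start by hour 20); deployment (must start by hour 23). The tightest is hour 20, so hyperparameter sweep must start by 20 − 9 = hour 11.

11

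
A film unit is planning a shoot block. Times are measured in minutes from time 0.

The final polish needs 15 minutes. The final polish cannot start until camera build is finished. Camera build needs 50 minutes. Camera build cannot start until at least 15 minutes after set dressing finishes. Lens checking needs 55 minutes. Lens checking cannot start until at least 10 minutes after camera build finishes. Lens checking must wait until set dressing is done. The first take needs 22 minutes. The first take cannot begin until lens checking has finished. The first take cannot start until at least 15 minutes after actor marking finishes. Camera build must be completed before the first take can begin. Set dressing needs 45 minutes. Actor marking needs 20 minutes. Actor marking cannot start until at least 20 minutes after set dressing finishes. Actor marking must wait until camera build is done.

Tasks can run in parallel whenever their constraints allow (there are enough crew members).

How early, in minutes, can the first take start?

Set dressing can start immediately at minute 0; it finishes at minute 45.
Camera build cannot begin until set dressing (finishes minute 45, plus 15-minute gap → minute 60). It runs from minute 60 to 60 + 50 = minute 110.
Actor marking needs all of set dressing (finishes minute 45, plus 20-minute gap → minute 65); camera build (finishes minute 110). That puts its earliest start at minute 110; it finishes at 110 + 20 = minute 130.
Lens checking cannot start until camera build (finishes minute 110, plus 10-minute gap → minute 120); set dressing (finishes minute 45). The controlling bound is minute 120, so lens checking finishes at 120 + 55 = minute 175.
The first take waits on lens checking (finishes minute 175); actor marking (finishes minute 130, plus 15-minute gap → minute 145); camera build (finishes minute 110). The latest of these is minute 175, which is the earliest the first take can start.

175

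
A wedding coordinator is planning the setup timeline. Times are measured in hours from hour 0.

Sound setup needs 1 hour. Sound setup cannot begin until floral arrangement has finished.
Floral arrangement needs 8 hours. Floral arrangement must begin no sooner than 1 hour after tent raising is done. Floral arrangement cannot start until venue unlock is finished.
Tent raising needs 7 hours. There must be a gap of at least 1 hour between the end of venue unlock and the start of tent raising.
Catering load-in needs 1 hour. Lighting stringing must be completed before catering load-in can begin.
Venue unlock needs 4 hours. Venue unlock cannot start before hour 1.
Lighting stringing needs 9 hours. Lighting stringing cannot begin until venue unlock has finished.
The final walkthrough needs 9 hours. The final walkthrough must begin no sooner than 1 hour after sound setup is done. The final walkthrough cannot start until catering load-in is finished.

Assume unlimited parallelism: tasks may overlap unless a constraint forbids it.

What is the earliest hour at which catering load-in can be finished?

15

Venue unlock cannot begin until its own release at hour 1. It runs from hour 1 to 1 + 4 = hour 5.
Lighting stringing cannot begin until venue unlock (finishes hour 5). It runs from hour 5 to 5 + 9 = hour 14.
After lighting stringing (finishes hour 14), catering load-in can start at hour 14 and finishes at hour 15.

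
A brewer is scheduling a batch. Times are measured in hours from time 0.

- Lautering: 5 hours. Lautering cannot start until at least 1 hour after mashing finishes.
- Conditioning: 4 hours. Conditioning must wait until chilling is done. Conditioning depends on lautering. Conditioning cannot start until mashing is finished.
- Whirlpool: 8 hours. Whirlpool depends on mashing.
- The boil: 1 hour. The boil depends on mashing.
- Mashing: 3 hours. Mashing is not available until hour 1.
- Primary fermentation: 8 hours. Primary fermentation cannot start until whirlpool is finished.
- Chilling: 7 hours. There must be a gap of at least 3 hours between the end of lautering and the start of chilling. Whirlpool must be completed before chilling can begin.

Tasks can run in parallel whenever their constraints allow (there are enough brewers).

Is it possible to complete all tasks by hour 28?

Yes

Mashing cannot begin until its own release at hour 1. It runs from hour 1 to 1 + 3 = hour 4.
Whirlpool waits on mashing (finishes hour 4), so it starts at hour 4 and finishes at 4 + 8 = hour 12.
Primary fermentation cannot begin until whirlpool (finishes hour 12). It runs from hour 12 to 12 + 8 = hour 20.
After mashing (finishes hour 4), the boil can start at hour 4 and finishes at hour 5.
Lautering waits on mashing (finishes hour 4, plus 1-hour gap → hour 5), so it starts at hour 5 and finishes at 5 + 5 = hour 10.
For chilling: lautering (finishes hour 10, plus 3-hour gap → hour 13); whirlpool (finishes hour 12). Taking the maximum gives a start of hour 13, and it finishes at 13 + 7 = hour 20.
Conditioning has to wait for chilling (finishes hour 20); lautering (finishes hour 10); mashing (finishes hour 4). The latest of these is hour 20, so conditioning runs hour 20 to 20 + 4 = hour 24.
Every task is finished by hour 24, which is no later than the deadline of 28, so the schedule is feasible.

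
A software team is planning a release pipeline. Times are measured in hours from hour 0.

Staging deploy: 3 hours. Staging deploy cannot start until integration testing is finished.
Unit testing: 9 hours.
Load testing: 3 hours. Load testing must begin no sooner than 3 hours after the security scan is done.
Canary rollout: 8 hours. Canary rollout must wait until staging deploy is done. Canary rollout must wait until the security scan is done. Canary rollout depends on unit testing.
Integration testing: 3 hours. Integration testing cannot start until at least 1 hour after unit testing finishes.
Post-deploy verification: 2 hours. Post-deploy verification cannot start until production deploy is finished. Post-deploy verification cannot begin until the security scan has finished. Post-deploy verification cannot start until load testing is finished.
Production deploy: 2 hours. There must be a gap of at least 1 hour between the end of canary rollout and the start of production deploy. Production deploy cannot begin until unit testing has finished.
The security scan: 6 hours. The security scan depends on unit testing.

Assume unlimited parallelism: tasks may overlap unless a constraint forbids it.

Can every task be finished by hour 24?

No

Unit testing can start immediately at hour 0; it finishes at hour 9.
The security scan cannot begin until unit testing (finishes hour 9). It runs from hour 9 to 9 + 6 = hour 15.
After the security scan (finishes hour 15, plus 3-hour gap → hour 18), load testing can start at hour 18 and finishes at hour 21.
Integration testing cannot begin until unit testing (finishes hour 9, plus 1-hour gap → hour 10). It runs from hour 10 to 10 + 3 = hour 13.
Staging deploy waits on integration testing (finishes hour 13), so it starts at hour 13 and finishes at 13 + 3 = hour 16.
Canary rollout cannot start until staging deploy (finishes hour 16); the security scan (finishes hour 15); unit testing (finishes hour 9). The controlling bound is hour 16, so canary rollout finishes at 16 + 8 = hour 24.
For production deploy: canary rollout (finishes hour 24, plus 1-hour gap → hour 25); unit testing (finishes hour 9). Taking the maximum gives a start of hour 25, and it finishes at 25 + 2 = hour 27.
Post-deploy verification cannot start until production deploy (finishes hour 27); the security scan (finishes hour 15); load testing (finishes hour 21). The controlling bound is hour 27, so post-deploy verification finishes at 27 + 2 = hour 29.
The earliest everything can be done is hour 29, which is after the deadline of 24, so it is not possible.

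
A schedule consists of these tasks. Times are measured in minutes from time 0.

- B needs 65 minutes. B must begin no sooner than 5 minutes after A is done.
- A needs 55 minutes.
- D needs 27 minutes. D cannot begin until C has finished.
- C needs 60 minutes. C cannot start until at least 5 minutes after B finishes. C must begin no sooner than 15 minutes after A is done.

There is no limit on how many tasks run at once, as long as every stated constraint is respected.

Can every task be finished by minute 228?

Yes

Nothing blocks A, so it runs from minute 0 to minute 55.
B cannot begin until A (finishes minute 55, plus 5-minute gap → minute 60). It runs from minute 60 to 60 + 65 = minute 125.
C has to wait for B (finishes minute 125, plus 5-minute gap → minute 130); A (finishes minute 55, plus 15-minute gap → minute 70). The latest of these is minute 130, so C runs minute 130 to 130 + 60 = minute 190.
D cannot begin until C (finishes minute 190). It runs from minute 190 to 190 + 27 = minute 217.
Every task is finished by minute 217, which is no later than the deadline of 228, so the schedule is feasible.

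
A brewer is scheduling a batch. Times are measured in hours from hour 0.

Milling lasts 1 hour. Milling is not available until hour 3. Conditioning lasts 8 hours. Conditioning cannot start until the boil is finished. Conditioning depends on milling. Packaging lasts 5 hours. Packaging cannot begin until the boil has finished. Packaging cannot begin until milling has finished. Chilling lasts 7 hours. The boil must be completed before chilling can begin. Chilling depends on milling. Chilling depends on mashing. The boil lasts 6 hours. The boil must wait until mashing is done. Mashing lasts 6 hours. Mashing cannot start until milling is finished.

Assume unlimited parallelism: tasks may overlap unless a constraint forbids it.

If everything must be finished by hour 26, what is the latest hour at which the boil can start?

Nothing follows chilling; the deadline of hour 26 is its only limit. It must start by 26 − 7 = hour 19.
Conditioning has no dependents, so it just needs to finish by hour 26. Starting by 26 − 8 = hour 18 achieves that.
To finish by hour 26, packaging (duration 5) must start no later than hour 21.
The boil has several dependents: chilling (must start by hour 19); conditioning (must start by hour 18); packaging (must start by hour 21). The earliest of those limits is hour 18, so the boil must start by 18 − 6 = hour 12.

12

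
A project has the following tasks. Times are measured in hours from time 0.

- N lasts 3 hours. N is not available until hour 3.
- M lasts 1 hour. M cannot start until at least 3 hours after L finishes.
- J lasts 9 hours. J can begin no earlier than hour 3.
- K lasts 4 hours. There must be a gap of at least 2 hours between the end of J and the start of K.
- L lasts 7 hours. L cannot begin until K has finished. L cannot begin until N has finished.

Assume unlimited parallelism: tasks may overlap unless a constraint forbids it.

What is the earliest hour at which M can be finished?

N cannot begin until its own release at hour 3. It runs from hour 3 to 3 + 3 = hour 6.
J waits on its own release at hour 3, so it starts at hour 3 and finishes at 3 + 9 = hour 12.
After J (finishes hour 12, plus 2-hour gap → hour 14), K can start at hour 14 and finishes at hour 18.
L cannot start until K (finishes hour 18); N (finishes hour 6). The controlling bound is hour 18, so L finishes at 18 + 7 = hour 25.
After L (finishes hour 25, plus 3-hour gap → hour 28), M can start at hour 28 and finishes at hour 29.

29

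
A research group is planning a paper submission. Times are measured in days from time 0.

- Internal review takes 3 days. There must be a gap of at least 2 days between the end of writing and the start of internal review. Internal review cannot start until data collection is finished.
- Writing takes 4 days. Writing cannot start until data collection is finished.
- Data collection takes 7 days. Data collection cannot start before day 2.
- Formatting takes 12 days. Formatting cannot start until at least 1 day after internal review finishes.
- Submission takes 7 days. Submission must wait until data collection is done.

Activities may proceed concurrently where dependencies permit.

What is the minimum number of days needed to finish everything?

Data collection waits on its own release at day 2, so it starts at day 2 and finishes at 2 + 7 = day 9.
After data collection (finishes day 9), submission can start at day 9 and finishes at day 16.
Writing cannot begin until data collection (finishes day 9). It runs from day 9 to 9 + 4 = day 13.
Internal review cannot start until writing (finishes day 13, plus 2-day gap → day 15); data collection (finishes day 9). The controlling bound is day 15, so internal review finishes at 15 + 3 = day 18.
Formatting cannot begin until internal review (finishes day 18, plus 1-day gap → day 19). It runs from day 19 to 19 + 12 = day 31.
All tasks are finished once the last one completes. Finish times: Data collection at 9, Writing at 13, Internal review at 18, Formatting at 31, Submission at 16. The latest is day 31.

31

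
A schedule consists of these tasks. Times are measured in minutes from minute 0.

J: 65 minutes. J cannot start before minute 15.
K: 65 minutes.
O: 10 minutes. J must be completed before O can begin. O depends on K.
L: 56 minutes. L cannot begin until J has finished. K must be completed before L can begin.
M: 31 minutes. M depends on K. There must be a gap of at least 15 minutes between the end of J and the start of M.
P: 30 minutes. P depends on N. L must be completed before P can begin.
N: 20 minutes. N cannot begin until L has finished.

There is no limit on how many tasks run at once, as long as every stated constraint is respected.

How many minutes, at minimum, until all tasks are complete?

186

K has no prerequisites, so it starts at minute 0 and finishes at minute 65.
J waits on its own release at minute 15, so it starts at minute 15 and finishes at 15 + 65 = minute 80.
O needs all of J (finishes minute 80); K (finishes minute 65). That puts its earliest start at minute 80; it finishes at 80 + 10 = minute 90.
M needs all of K (finishes minute 65); J (finishes minute 80, plus 15-minute gap → minute 95). That puts its earliest start at minute 95; it finishes at 95 + 31 = minute 126.
For L: J (finishes minute 80); K (finishes minute 65). Taking the maximum gives a start of minute 80, and it finishes at 80 + 56 = minute 136.
After L (finishes minute 136), N can start at minute 136 and finishes at minute 156.
P has to wait for N (finishes minute 156); L (finishes minute 136). The latest of these is minute 156, so P runs minute 156 to 156 + 30 = minute 186.
All tasks are finished once the last one completes. Finish times: J at 80, K at 65, L at 136, M at 126, N at 156, O at 90, P at 186. The latest is minute 186.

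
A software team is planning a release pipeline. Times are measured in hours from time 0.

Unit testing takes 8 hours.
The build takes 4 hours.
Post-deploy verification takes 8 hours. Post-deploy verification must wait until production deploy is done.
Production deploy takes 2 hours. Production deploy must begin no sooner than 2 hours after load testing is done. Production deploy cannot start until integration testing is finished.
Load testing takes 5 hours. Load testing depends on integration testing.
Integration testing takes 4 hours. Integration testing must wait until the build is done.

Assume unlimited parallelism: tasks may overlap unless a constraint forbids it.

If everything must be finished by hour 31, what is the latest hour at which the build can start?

Post-deploy verification has no dependents, so it just needs to finish by hour 31. Starting by 31 − 8 = hour 23 achieves that.
Production deploy has to be done before post-deploy verification (must start by hour 23). That means finishing by hour 23, i.e. starting by 23 − 2 = hour 21.
Load testing has to be done before production deploy (must start by hour 21, minus 2-hour gap → hour 19). That means finishing by hour 19, i.e. starting by 19 − 5 = hour 14.
Integration testing feeds load testing (must start by hour 14); production deploy (must start by hour 21). Taking the minimum, integration testing must finish by hour 14 and start by 14 − 4 = hour 10.
Since integration testing (must start by hour 10) depends on it, the build must finish by hour 10. Backing off its 4-hour duration gives a latest start of hour 6.

6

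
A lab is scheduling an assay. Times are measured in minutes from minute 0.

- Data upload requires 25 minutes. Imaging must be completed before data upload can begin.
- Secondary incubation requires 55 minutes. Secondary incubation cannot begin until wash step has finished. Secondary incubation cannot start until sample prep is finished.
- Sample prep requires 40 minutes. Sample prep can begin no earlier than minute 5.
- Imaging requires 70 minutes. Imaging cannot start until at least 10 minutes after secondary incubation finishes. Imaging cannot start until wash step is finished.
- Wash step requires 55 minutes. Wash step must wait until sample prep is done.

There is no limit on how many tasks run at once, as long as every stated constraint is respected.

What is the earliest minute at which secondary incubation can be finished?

After its own release at minute 5, sample prep can start at minute 5 and finishes at minute 45.
After sample prep (finishes minute 45), wash step can start at minute 45 and finishes at minute 100.
Secondary incubation needs all of wash step (finishes minute 100); sample prep (finishes minute 45). That puts its earliest start at minute 100; it finishes at 100 + 55 = minute 155.

155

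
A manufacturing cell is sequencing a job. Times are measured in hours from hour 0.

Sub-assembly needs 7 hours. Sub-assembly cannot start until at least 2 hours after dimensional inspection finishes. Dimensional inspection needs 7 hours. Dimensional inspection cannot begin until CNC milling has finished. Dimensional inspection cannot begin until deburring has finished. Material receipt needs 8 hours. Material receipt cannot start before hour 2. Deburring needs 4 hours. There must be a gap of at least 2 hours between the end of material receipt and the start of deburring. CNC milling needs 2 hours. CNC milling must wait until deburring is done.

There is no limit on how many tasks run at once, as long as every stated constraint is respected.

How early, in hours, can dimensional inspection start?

Material receipt waits on its own release at hour 2, so it starts at hour 2 and finishes at 2 + 8 = hour 10.
Deburring waits on material receipt (finishes hour 10, plus 2-hour gap → hour 12), so it starts at hour 12 and finishes at 12 + 4 = hour 16.
CNC milling cannot begin until deburring (finishes hour 16). It runs from hour 16 to 16 + 2 = hour 18.
Dimensional inspection waits on CNC milling (finishes hour 18); deburring (finishes hour 16). The latest of these is hour 18, which is the earliest dimensional inspection can start.

18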